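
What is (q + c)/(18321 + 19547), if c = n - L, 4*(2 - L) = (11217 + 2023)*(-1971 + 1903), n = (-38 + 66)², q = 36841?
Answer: -187457/37868 ≈ -4.9503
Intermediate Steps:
n = 784 (n = 28² = 784)
L = 225082 (L = 2 - (11217 + 2023)*(-1971 + 1903)/4 = 2 - 3310*(-68) = 2 - ¼*(-900320) = 2 + 225080 = 225082)
c = -224298 (c = 784 - 1*225082 = 784 - 225082 = -224298)
(q + c)/(18321 + 19547) = (36841 - 224298)/(18321 + 19547) = -187457/37868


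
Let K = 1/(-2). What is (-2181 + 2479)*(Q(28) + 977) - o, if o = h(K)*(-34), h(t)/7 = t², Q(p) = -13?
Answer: 574663/2 ≈ 2.8733e+5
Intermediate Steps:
K = -½ (K = 1*(-½) = -½ ≈ -0.50000)
h(t) = 7*t²
o = -119/2 (o = (7*(-½)²)*(-34) = (7*(¼))*(-34) = (7/4)*(-34) = -119/2 ≈ -59.500)
(-2181 + 2479)*(Q(28) + 977) - o = (-2181 + 2479)*(-13 + 977) - 1*(-119/2) = 298*964 + 119/2 = 287272 + 119/2 = 574663/2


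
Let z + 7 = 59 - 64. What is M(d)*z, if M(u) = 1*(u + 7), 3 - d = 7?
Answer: -36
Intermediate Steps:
d = -4 (d = 3 - 1*7 = 3 - 7 = -4)
M(u) = 7 + u (M(u) = 1*(7 + u) = 7 + u)
z = -12 (z = -7 + (59 - 64) = -7 - 5 = -12)
M(d)*z = (7 - 4)*(-12) = 3*(-12) = -36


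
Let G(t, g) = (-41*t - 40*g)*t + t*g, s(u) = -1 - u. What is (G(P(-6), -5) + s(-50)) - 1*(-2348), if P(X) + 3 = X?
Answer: -2679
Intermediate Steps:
P(X) = -3 + X
G(t, g) = g*t + t*(-41*t - 40*g) (G(t, g) = t*(-41*t - 40*g) + g*t = g*t + t*(-41*t - 40*g))
(G(P(-6), -5) + s(-50)) - 1*(-2348) = (-(-3 - 6)*(39*(-5) + 41*(-3 - 6)) + (-1 - 1*(-50))) - 1*(-2348) = (-1*(-9)*(-195 + 41*(-9)) + (-1 + 50)) + 2348 = (-1*(-9)*(-195 - 369) + 49) + 2348 = (-1*(-9)*(-564) + 49) + 2348 = (-5076 + 49) + 2348 = -5027 + 2348 = -2679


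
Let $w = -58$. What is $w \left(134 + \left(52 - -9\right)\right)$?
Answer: $-11310$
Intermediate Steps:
$w \left(134 + \left(52 - -9\right)\right) = - 58 \left(134 + \left(52 - -9\right)\right) = - 58 \left(134 + \left(52 + 9\right)\right) = - 58 \left(134 + 61\right) = \left(-58\right) 195 = -11310$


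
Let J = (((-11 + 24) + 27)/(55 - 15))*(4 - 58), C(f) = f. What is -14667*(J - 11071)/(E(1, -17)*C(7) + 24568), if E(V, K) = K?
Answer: 163170375/24449 ≈ 6673.9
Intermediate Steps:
J = -54 (J = ((13 + 27)/40)*(-54) = (40*(1/40))*(-54) = 1*(-54) = -54)
-14667*(J - 11071)/(E(1, -17)*C(7) + 24568) = -14667*(-54 - 11071)/(-17*7 + 24568) = -14667*(-11125/(-119 + 24568)) = -14667/(24449*(-1/11125)) = -14667/(-24449/11125) = -14667*(-11125/24449) = 163170375/24449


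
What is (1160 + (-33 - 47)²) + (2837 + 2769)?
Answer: 13166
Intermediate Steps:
(1160 + (-33 - 47)²) + (2837 + 2769) = (1160 + (-80)²) + 5606 = (1160 + 6400) + 5606 = 7560 + 5606 = 13166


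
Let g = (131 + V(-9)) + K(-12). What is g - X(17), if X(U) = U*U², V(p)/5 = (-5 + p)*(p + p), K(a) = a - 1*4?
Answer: -3538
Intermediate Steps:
K(a) = -4 + a (K(a) = a - 4 = -4 + a)
V(p) = 10*p*(-5 + p) (V(p) = 5*((-5 + p)*(p + p)) = 5*((-5 + p)*(2*p)) = 5*(2*p*(-5 + p)) = 10*p*(-5 + p))
X(U) = U³
g = 1375 (g = (131 + 10*(-9)*(-5 - 9)) + (-4 - 12) = (131 + 10*(-9)*(-14)) - 16 = (131 + 1260) - 16 = 1391 - 16 = 1375)
g - X(17) = 1375 - 1*17³ = 1375 - 1*4913 = 1375 - 4913 = -3538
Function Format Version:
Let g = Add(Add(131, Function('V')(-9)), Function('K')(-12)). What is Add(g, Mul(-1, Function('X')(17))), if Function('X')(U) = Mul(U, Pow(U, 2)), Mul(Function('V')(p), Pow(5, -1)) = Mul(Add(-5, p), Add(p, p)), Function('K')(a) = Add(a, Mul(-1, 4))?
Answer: -3538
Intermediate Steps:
Function('K')(a) = Add(-4, a) (Function('K')(a) = Add(a, -4) = Add(-4, a))
Function('V')(p) = Mul(10, p, Add(-5, p)) (Function('V')(p) = Mul(5, Mul(Add(-5, p), Add(p, p))) = Mul(5, Mul(Add(-5, p), Mul(2, p))) = Mul(5, Mul(2, p, Add(-5, p))) = Mul(10, p, Add(-5, p)))
Function('X')(U) = Pow(U, 3)
g = 1375 (g = Add(Add(131, Mul(10, -9, Add(-5, -9))), Add(-4, -12)) = Add(Add(131, Mul(10, -9, -14)), -16) = Add(Add(131, 1260), -16) = Add(1391, -16) = 1375)
Add(g, Mul(-1, Function('X')(17))) = Add(1375, Mul(-1, Pow(17, 3))) = Add(1375, Mul(-1, 4913)) = Add(1375, -4913) = -3538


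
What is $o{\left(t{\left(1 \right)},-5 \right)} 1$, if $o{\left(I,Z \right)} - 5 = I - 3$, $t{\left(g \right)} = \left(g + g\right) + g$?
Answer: $5$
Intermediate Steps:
$t{\left(g \right)} = 3 g$ ($t{\left(g \right)} = 2 g + g = 3 g$)
$o{\left(I,Z \right)} = 2 + I$ ($o{\left(I,Z \right)} = 5 + \left(I - 3\right) = 5 + \left(-3 + I\right) = 2 + I$)
$o{\left(t{\left(1 \right)},-5 \right)} 1 = \left(2 + 3 \cdot 1\right) 1 = \left(2 + 3\right) 1 = 5 \cdot 1 = 5$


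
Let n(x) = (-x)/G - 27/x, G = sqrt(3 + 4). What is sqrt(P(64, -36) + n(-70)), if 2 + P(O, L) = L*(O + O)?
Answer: sqrt(-22587110 + 49000*sqrt(7))/70 ≈ 67.699*I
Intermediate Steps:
P(O, L) = -2 + 2*L*O (P(O, L) = -2 + L*(O + O) = -2 + L*(2*O) = -2 + 2*L*O)
G = sqrt(7) ≈ 2.6458
n(x) = -27/x - x*sqrt(7)/7 (n(x) = (-x)/(sqrt(7)) - 27/x = (-x)*(sqrt(7)/7) - 27/x = -x*sqrt(7)/7 - 27/x = -27/x - x*sqrt(7)/7)
sqrt(P(64, -36) + n(-70)) = sqrt((-2 + 2*(-36)*64) + (-27/(-70) - 1/7*(-70)*sqrt(7))) = sqrt((-2 - 4608) + (-27*(-1/70) + 10*sqrt(7))) = sqrt(-4610 + (27/70 + 10*sqrt(7))) = sqrt(-322673/70 + 10*sqrt(7))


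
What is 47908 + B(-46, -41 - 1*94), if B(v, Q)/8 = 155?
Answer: 49148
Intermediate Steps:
B(v, Q) = 1240 (B(v, Q) = 8*155 = 1240)
47908 + B(-46, -41 - 1*94) = 47908 + 1240 = 49148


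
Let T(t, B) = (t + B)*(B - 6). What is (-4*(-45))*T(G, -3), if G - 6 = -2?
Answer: -1620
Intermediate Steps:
G = 4 (G = 6 - 2 = 4)
T(t, B) = (-6 + B)*(B + t) (T(t, B) = (B + t)*(-6 + B) = (-6 + B)*(B + t))
(-4*(-45))*T(G, -3) = (-4*(-45))*((-3)² - 6*(-3) - 6*4 - 3*4) = 180*(9 + 18 - 24 - 12) = 180*(-9) = -1620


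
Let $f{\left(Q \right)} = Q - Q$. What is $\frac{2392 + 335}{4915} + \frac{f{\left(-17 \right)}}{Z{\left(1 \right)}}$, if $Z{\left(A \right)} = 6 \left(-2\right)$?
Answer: $\frac{2727}{4915} \approx 0.55483$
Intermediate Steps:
$Z{\left(A \right)} = -12$
$f{\left(Q \right)} = 0$
$\frac{2392 + 335}{4915} + \frac{f{\left(-17 \right)}}{Z{\left(1 \right)}} = \frac{2392 + 335}{4915} + \frac{0}{-12} = 2727 \cdot \frac{1}{4915} + 0 \left(- \frac{1}{12}\right) = \frac{2727}{4915} + 0 = \frac{2727}{4915}$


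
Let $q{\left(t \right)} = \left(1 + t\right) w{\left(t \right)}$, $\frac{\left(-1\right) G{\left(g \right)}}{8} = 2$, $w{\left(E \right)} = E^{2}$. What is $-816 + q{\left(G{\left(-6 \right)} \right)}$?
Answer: $-4656$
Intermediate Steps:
$G{\left(g \right)} = -16$ ($G{\left(g \right)} = \left(-8\right) 2 = -16$)
$q{\left(t \right)} = t^{2} \left(1 + t\right)$ ($q{\left(t \right)} = \left(1 + t\right) t^{2} = t^{2} \left(1 + t\right)$)
$-816 + q{\left(G{\left(-6 \right)} \right)} = -816 + \left(-16\right)^{2} \left(1 - 16\right) = -816 + 256 \left(-15\right) = -816 - 3840 = -4656$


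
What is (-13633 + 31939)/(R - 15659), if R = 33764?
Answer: 6102/6035 ≈ 1.0111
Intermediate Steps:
(-13633 + 31939)/(R - 15659) = (-13633 + 31939)/(33764 - 15659) = 18306/18105 = 18306*(1/18105) = 6102/6035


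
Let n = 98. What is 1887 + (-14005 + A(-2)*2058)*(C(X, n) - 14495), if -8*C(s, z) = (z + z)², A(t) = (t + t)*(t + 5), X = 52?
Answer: 746815084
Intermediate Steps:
A(t) = 2*t*(5 + t) (A(t) = (2*t)*(5 + t) = 2*t*(5 + t))
C(s, z) = -z²/2 (C(s, z) = -(z + z)²/8 = -4*z²/8 = -z²/2)
1887 + (-14005 + A(-2)*2058)*(C(X, n) - 14495) = 1887 + (-14005 + (2*(-2)*(5 - 2))*2058)*(-½*98² - 14495) = 1887 + (-14005 + (2*(-2)*3)*2058)*(-½*9604 - 14495) = 1887 + (-14005 - 12*2058)*(-4802 - 14495) = 1887 + (-14005 - 24696)*(-19297) = 1887 - 38701*(-19297) = 1887 + 746813197 = 746815084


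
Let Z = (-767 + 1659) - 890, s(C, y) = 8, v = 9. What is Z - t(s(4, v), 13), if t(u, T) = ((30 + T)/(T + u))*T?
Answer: -517/21 ≈ -24.619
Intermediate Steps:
t(u, T) = T*(30 + T)/(T + u) (t(u, T) = ((30 + T)/(T + u))*T = T*(30 + T)/(T + u))
Z = 2 (Z = 892 - 890 = 2)
Z - t(s(4, v), 13) = 2 - 13*(30 + 13)/(13 + 8) = 2 - 13*43/21 = 2 - 1*559/21 = 2 - 559/21 = -517/21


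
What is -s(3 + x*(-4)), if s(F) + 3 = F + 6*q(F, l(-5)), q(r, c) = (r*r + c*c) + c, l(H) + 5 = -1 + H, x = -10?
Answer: -11794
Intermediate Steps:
l(H) = -6 + H (l(H) = -5 + (-1 + H) = -6 + H)
q(r, c) = c + c² + r² (q(r, c) = (r² + c²) + c = (c² + r²) + c = c + c² + r²)
s(F) = 657 + F + 6*F² (s(F) = -3 + (F + 6*((-6 - 5) + (-6 - 5)² + F²)) = -3 + (F + 6*(-11 + (-11)² + F²)) = -3 + (F + 6*(-11 + 121 + F²)) = -3 + (F + 6*(110 + F²)) = -3 + (F + (660 + 6*F²)) = -3 + (660 + F + 6*F²) = 657 + F + 6*F²)
-s(3 + x*(-4)) = -(657 + (3 - 10*(-4)) + 6*(3 - 10*(-4))²) = -(657 + (3 + 40) + 6*(3 + 40)²) = -(657 + 43 + 6*43²) = -(657 + 43 + 6*1849) = -(657 + 43 + 11094) = -1*11794 = -11794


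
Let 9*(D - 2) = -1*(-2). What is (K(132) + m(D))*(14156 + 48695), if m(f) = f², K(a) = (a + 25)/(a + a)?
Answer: 2478780589/7128 ≈ 3.4775e+5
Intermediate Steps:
K(a) = (25 + a)/(2*a) (K(a) = (25 + a)/((2*a)) = (25 + a)*(1/(2*a)) = (25 + a)/(2*a))
D = 20/9 (D = 2 + (-1*(-2))/9 = 2 + (⅑)*2 = 2 + 2/9 = 20/9 ≈ 2.2222)
(K(132) + m(D))*(14156 + 48695) = ((½)*(25 + 132)/132 + (20/9)²)*(14156 + 48695) = ((½)*(1/132)*157 + 400/81)*62851 = (157/264 + 400/81)*62851 = (39439/7128)*62851 = 2478780589/7128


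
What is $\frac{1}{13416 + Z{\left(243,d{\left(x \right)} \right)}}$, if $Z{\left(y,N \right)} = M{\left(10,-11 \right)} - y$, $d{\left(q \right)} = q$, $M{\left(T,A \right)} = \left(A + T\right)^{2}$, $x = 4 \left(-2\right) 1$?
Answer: $\frac{1}{13174} \approx 7.5907 \cdot 10^{-5}$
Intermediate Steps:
$x = -8$ ($x = \left(-8\right) 1 = -8$)
$Z{\left(y,N \right)} = 1 - y$ ($Z{\left(y,N \right)} = \left(-11 + 10\right)^{2} - y = \left(-1\right)^{2} - y = 1 - y$)
$\frac{1}{13416 + Z{\left(243,d{\left(x \right)} \right)}} = \frac{1}{13416 + \left(1 - 243\right)} = \frac{1}{13416 - 242} = \frac{1}{13174}$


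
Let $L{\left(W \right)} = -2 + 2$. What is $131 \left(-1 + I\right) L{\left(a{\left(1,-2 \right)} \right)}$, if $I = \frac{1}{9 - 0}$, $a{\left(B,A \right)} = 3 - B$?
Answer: $0$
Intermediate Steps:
$L{\left(W \right)} = 0$
$I = \frac{1}{9}$ ($I = \frac{1}{9 + \left(-3 + 3\right)} = \frac{1}{9 + 0} = \frac{1}{9} \approx 0.11111$)
$131 \left(-1 + I\right) L{\left(a{\left(1,-2 \right)} \right)} = 131 \left(-1 + \frac{1}{9}\right) 0 = 131 \left(\left(- \frac{8}{9}\right) 0\right) = 131 \cdot 0 = 0$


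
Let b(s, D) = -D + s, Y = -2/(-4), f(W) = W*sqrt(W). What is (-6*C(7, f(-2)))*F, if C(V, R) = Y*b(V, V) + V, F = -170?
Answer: 7140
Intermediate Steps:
f(W) = W**(3/2)
Y = 1/2 (Y = -2*(-1/4) = 1/2 ≈ 0.50000)
b(s, D) = s - D
C(V, R) = V (C(V, R) = (V - V)/2 + V = (1/2)*0 + V = 0 + V = V)
(-6*C(7, f(-2)))*F = -6*7*(-170) = -42*(-170) = 7140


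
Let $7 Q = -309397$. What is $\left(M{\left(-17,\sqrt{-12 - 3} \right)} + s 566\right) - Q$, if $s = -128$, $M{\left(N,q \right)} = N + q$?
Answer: $- \frac{197858}{7} + i \sqrt{15} \approx -28265.0 + 3.873 i$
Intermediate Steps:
$Q = - \frac{309397}{7}$ ($Q = \frac{1}{7} \left(-309397\right) = - \frac{309397}{7} \approx -44200.0$)
$\left(M{\left(-17,\sqrt{-12 - 3} \right)} + s 566\right) - Q = \left(\left(-17 + \sqrt{-12 - 3}\right) - 72448\right) - - \frac{309397}{7} = \left(\left(-17 + \sqrt{-15}\right) - 72448\right) + \frac{309397}{7} = \left(\left(-17 + i \sqrt{15}\right) - 72448\right) + \frac{309397}{7} = \left(-72465 + i \sqrt{15}\right) + \frac{309397}{7} = - \frac{197858}{7} + i \sqrt{15}$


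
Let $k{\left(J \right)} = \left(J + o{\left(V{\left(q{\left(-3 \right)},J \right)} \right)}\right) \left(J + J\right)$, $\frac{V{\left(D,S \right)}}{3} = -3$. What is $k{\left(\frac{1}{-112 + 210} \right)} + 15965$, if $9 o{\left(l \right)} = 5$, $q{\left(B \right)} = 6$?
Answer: $\frac{689975869}{43218} \approx 15965.0$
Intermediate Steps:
$V{\left(D,S \right)} = -9$ ($V{\left(D,S \right)} = 3 \left(-3\right) = -9$)
$o{\left(l \right)} = \frac{5}{9}$ ($o{\left(l \right)} = \frac{1}{9} \cdot 5 = \frac{5}{9}$)
$k{\left(J \right)} = 2 J \left(\frac{5}{9} + J\right)$ ($k{\left(J \right)} = \left(J + \frac{5}{9}\right) \left(J + J\right) = \left(\frac{5}{9} + J\right) 2 J = 2 J \left(\frac{5}{9} + J\right)$)
$k{\left(\frac{1}{-112 + 210} \right)} + 15965 = \frac{2 \left(5 + \frac{9}{-112 + 210}\right)}{9 \left(-112 + 210\right)} + 15965 = \frac{2 \left(5 + \frac{9}{98}\right)}{9 \cdot 98} + 15965 = \frac{2}{9} \cdot \frac{1}{98} \left(5 + 9 \cdot \frac{1}{98}\right) + 15965 = \frac{2}{9} \cdot \frac{1}{98} \left(5 + \frac{9}{98}\right) + 15965 = \frac{2}{9} \cdot \frac{1}{98} \cdot \frac{499}{98} + 15965 = \frac{499}{43218} + 15965 = \frac{689975869}{43218}$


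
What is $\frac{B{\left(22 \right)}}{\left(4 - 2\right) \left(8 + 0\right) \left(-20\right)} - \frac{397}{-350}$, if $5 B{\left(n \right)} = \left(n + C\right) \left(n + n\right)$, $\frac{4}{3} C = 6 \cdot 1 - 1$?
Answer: $\frac{4773}{11200} \approx 0.42616$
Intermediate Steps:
$C = \frac{15}{4}$ ($C = \frac{3 \left(6 \cdot 1 - 1\right)}{4} = \frac{3 \left(6 - 1\right)}{4} = \frac{3}{4} \cdot 5 = \frac{15}{4} \approx 3.75$)
$B{\left(n \right)} = \frac{2 n \left(\frac{15}{4} + n\right)}{5}$ ($B{\left(n \right)} = \frac{\left(n + \frac{15}{4}\right) \left(n + n\right)}{5} = \frac{\left(\frac{15}{4} + n\right) 2 n}{5} = \frac{2 n \left(\frac{15}{4} + n\right)}{5}$)
$\frac{B{\left(22 \right)}}{\left(4 - 2\right) \left(8 + 0\right) \left(-20\right)} - \frac{397}{-350} = \frac{\frac{1}{10} \cdot 22 \left(15 + 4 \cdot 22\right)}{\left(4 - 2\right) \left(8 + 0\right) \left(-20\right)} - \frac{397}{-350} = \frac{\frac{1}{10} \cdot 22 \left(15 + 88\right)}{2 \cdot 8 \left(-20\right)} - - \frac{397}{350} = \frac{\frac{1}{10} \cdot 22 \cdot 103}{16 \left(-20\right)} + \frac{397}{350} = \frac{1133}{5 \left(-320\right)} + \frac{397}{350} = \frac{1133}{5} \left(- \frac{1}{320}\right) + \frac{397}{350} = - \frac{1133}{1600} + \frac{397}{350} = \frac{4773}{11200}$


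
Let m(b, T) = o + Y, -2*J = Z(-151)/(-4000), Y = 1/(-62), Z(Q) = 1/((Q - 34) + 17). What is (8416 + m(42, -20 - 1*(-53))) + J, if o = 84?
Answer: 354143327969/41664000 ≈ 8500.0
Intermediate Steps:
Z(Q) = 1/(-17 + Q) (Z(Q) = 1/((-34 + Q) + 17) = 1/(-17 + Q))
Y = -1/62 ≈ -0.016129
J = -1/1344000 (J = -1/(2*(-17 - 151)*(-4000)) = -(-1)/(2*(-168)*4000) = -(-1)*(-1)/(336*4000) = -½*1/672000 = -1/1344000 ≈ -7.4405e-7)
m(b, T) = 5207/62 (m(b, T) = 84 - 1/62 = 5207/62)
(8416 + m(42, -20 - 1*(-53))) + J = (8416 + 5207/62) - 1/1344000 = 526999/62 - 1/1344000 = 354143327969/41664000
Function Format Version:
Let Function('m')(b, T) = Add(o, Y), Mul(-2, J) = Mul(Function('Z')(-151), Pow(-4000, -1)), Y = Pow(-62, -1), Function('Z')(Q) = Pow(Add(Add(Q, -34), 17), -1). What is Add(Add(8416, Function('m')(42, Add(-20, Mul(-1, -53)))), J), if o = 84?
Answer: Rational(354143327969, 41664000) ≈ 8500.0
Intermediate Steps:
Function('Z')(Q) = Pow(Add(-17, Q), -1) (Function('Z')(Q) = Pow(Add(Add(-34, Q), 17), -1) = Pow(Add(-17, Q), -1))
Y = Rational(-1, 62) ≈ -0.016129
J = Rational(-1, 1344000) (J = Mul(Rational(-1, 2), Mul(Pow(Add(-17, -151), -1), Pow(-4000, -1))) = Mul(Rational(-1, 2), Mul(Pow(-168, -1), Rational(-1, 4000))) = Mul(Rational(-1, 2), Mul(Rational(-1, 168), Rational(-1, 4000))) = Mul(Rational(-1, 2), Rational(1, 672000)) = Rational(-1, 1344000) ≈ -7.4405e-7)
Function('m')(b, T) = Rational(5207, 62) (Function('m')(b, T) = Add(84, Rational(-1, 62)) = Rational(5207, 62))
Add(Add(8416, Function('m')(42, Add(-20, Mul(-1, -53)))), J) = Add(Add(8416, Rational(5207, 62)), Rational(-1, 1344000)) = Add(Rational(526999, 62), Rational(-1, 1344000)) = Rational(354143327969, 41664000)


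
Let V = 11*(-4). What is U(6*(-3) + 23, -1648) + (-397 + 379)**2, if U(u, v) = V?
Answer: 280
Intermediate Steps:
V = -44
U(u, v) = -44
U(6*(-3) + 23, -1648) + (-397 + 379)**2 = -44 + (-397 + 379)**2 = -44 + (-18)**2 = -44 + 324 = 280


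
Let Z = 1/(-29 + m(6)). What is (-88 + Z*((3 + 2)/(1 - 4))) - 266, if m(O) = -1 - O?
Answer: -38227/108 ≈ -353.95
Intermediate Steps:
Z = -1/36 (Z = 1/(-29 + (-1 - 1*6)) = 1/(-29 + (-1 - 6)) = 1/(-29 - 7) = 1/(-36) = -1/36 ≈ -0.027778)
(-88 + Z*((3 + 2)/(1 - 4))) - 266 = (-88 - (3 + 2)/(36*(1 - 4))) - 266 = (-88 - 5/(36*(-3))) - 266 = (-88 - 5*(-1)/(36*3)) - 266 = (-88 - 1/36*(-5/3)) - 266 = (-88 + 5/108) - 266 = -9499/108 - 266 = -38227/108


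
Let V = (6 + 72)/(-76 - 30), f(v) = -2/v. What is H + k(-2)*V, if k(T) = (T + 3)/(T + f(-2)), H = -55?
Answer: -2876/53 ≈ -54.264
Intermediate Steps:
k(T) = (3 + T)/(1 + T) (k(T) = (T + 3)/(T - 2/(-2)) = (3 + T)/(T - 2*(-½)) = (3 + T)/(T + 1) = (3 + T)/(1 + T))
V = -39/53 (V = 78/(-106) = 78*(-1/106) = -39/53 ≈ -0.73585)
H + k(-2)*V = -55 + ((3 - 2)/(1 - 2))*(-39/53) = -55 + (1/(-1))*(-39/53) = -55 - 1*1*(-39/53) = -55 - 1*(-39/53) = -55 + 39/53 = -2876/53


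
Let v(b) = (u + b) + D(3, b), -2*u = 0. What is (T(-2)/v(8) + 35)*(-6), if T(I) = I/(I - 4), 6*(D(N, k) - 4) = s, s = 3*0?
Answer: -1261/6 ≈ -210.17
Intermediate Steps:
s = 0
u = 0 (u = -½*0 = 0)
D(N, k) = 4 (D(N, k) = 4 + (⅙)*0 = 4 + 0 = 4)
v(b) = 4 + b (v(b) = (0 + b) + 4 = b + 4 = 4 + b)
T(I) = I/(-4 + I)
(T(-2)/v(8) + 35)*(-6) = ((-2/(-4 - 2))/(4 + 8) + 35)*(-6) = (-2/(-6)/12 + 35)*(-6) = (-2*(-⅙)*(1/12) + 35)*(-6) = ((⅓)*(1/12) + 35)*(-6) = (1/36 + 35)*(-6) = (1261/36)*(-6) = -1261/6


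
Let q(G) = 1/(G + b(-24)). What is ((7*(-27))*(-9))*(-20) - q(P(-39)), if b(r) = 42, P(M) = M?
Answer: -102061/3 ≈ -34020.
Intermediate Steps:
q(G) = 1/(42 + G) (q(G) = 1/(G + 42) = 1/(42 + G))
((7*(-27))*(-9))*(-20) - q(P(-39)) = ((7*(-27))*(-9))*(-20) - 1/(42 - 39) = -189*(-9)*(-20) - 1/3 = 1701*(-20) - 1*⅓ = -34020 - ⅓ = -102061/3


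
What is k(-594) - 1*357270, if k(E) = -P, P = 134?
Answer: -357404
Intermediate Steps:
k(E) = -134 (k(E) = -1*134 = -134)
k(-594) - 1*357270 = -134 - 1*357270 = -134 - 357270 = -357404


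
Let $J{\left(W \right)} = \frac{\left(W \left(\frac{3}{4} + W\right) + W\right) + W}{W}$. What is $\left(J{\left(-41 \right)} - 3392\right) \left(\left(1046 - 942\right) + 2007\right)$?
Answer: $- \frac{28965031}{4} \approx -7.2413 \cdot 10^{6}$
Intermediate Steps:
$J{\left(W \right)} = \frac{2 W + W \left(\frac{3}{4} + W\right)}{W}$ ($J{\left(W \right)} = \frac{\left(W \left(3 \cdot \frac{1}{4} + W\right) + W\right) + W}{W} = \frac{\left(W \left(\frac{3}{4} + W\right) + W\right) + W}{W} = \frac{\left(W + W \left(\frac{3}{4} + W\right)\right) + W}{W} = \frac{2 W + W \left(\frac{3}{4} + W\right)}{W}$)
$\left(J{\left(-41 \right)} - 3392\right) \left(\left(1046 - 942\right) + 2007\right) = \left(\left(\frac{11}{4} - 41\right) - 3392\right) \left(\left(1046 - 942\right) + 2007\right) = \left(- \frac{153}{4} - 3392\right) \left(\left(1046 - 942\right) + 2007\right) = - \frac{13721 \left(104 + 2007\right)}{4} = \left(- \frac{13721}{4}\right) 2111 = - \frac{28965031}{4}$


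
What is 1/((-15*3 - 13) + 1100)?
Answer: 1/1042 ≈ 0.00095969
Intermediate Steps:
1/((-15*3 - 13) + 1100) = 1/((-45 - 13) + 1100) = 1/(-58 + 1100) = 1/1042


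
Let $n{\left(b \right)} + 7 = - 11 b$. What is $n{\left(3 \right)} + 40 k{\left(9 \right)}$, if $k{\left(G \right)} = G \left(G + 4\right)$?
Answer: $4640$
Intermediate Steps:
$n{\left(b \right)} = -7 - 11 b$
$k{\left(G \right)} = G \left(4 + G\right)$
$n{\left(3 \right)} + 40 k{\left(9 \right)} = \left(-7 - 33\right) + 40 \cdot 9 \left(4 + 9\right) = \left(-7 - 33\right) + 40 \cdot 9 \cdot 13 = -40 + 40 \cdot 117 = -40 + 4680 = 4640$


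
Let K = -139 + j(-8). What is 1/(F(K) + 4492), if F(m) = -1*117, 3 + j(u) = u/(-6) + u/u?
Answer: 1/4375 ≈ 0.00022857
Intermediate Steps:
j(u) = -2 - u/6 (j(u) = -3 + (u/(-6) + u/u) = -3 + (u*(-⅙) + 1) = -3 + (-u/6 + 1) = -3 + (1 - u/6) = -2 - u/6)
K = -419/3 (K = -139 + (-2 - ⅙*(-8)) = -139 + (-2 + 4/3) = -139 - ⅔ = -419/3 ≈ -139.67)
F(m) = -117
1/(F(K) + 4492) = 1/(-117 + 4492) = 1/4375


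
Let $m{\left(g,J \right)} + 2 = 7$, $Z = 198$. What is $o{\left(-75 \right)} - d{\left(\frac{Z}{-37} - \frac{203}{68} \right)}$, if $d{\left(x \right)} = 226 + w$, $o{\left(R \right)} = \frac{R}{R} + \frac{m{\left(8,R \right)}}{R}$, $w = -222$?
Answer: $- \frac{46}{15} \approx -3.0667$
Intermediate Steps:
$m{\left(g,J \right)} = 5$ ($m{\left(g,J \right)} = -2 + 7 = 5$)
$o{\left(R \right)} = 1 + \frac{5}{R}$ ($o{\left(R \right)} = \frac{R}{R} + \frac{5}{R} = 1 + \frac{5}{R}$)
$d{\left(x \right)} = 4$ ($d{\left(x \right)} = 226 - 222 = 4$)
$o{\left(-75 \right)} - d{\left(\frac{Z}{-37} - \frac{203}{68} \right)} = \frac{5 - 75}{-75} - 4 = \left(- \frac{1}{75}\right) \left(-70\right) - 4 = \frac{14}{15} - 4 = - \frac{46}{15}$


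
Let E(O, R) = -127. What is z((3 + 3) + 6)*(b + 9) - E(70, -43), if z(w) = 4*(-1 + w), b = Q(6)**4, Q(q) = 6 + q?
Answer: 912907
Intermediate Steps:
b = 20736 (b = (6 + 6)**4 = 12**4 = 20736)
z(w) = -4 + 4*w
z((3 + 3) + 6)*(b + 9) - E(70, -43) = (-4 + 4*((3 + 3) + 6))*(20736 + 9) - 1*(-127) = (-4 + 4*(6 + 6))*20745 + 127 = (-4 + 4*12)*20745 + 127 = (-4 + 48)*20745 + 127 = 44*20745 + 127 = 912780 + 127 = 912907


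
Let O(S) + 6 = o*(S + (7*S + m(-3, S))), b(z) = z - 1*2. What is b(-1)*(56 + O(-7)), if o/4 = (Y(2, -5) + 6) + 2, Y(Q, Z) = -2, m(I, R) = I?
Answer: 4098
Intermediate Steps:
o = 24 (o = 4*((-2 + 6) + 2) = 4*(4 + 2) = 4*6 = 24)
b(z) = -2 + z (b(z) = z - 2 = -2 + z)
O(S) = -78 + 192*S (O(S) = -6 + 24*(S + (7*S - 3)) = -6 + 24*(S + (-3 + 7*S)) = -6 + 24*(-3 + 8*S) = -6 + (-72 + 192*S) = -78 + 192*S)
b(-1)*(56 + O(-7)) = (-2 - 1)*(56 + (-78 + 192*(-7))) = -3*(56 + (-78 - 1344)) = -3*(56 - 1422) = -3*(-1366) = 4098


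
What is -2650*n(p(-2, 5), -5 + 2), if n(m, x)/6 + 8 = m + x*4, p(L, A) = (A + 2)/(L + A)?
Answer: 280900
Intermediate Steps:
p(L, A) = (2 + A)/(A + L)
n(m, x) = -48 + 6*m + 24*x (n(m, x) = -48 + 6*(m + x*4) = -48 + 6*(m + 4*x) = -48 + (6*m + 24*x) = -48 + 6*m + 24*x)
-2650*n(p(-2, 5), -5 + 2) = -2650*(-48 + 6*((2 + 5)/(5 - 2)) + 24*(-5 + 2)) = -2650*(-48 + 6*(7/3) + 24*(-3)) = -2650*(-48 + 6*((1/3)*7) - 72) = -2650*(-48 + 6*(7/3) - 72) = -2650*(-48 + 14 - 72) = -2650*(-106) = 280900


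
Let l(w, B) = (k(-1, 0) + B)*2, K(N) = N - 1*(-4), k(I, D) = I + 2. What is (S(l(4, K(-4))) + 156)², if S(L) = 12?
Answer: 28224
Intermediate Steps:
k(I, D) = 2 + I
K(N) = 4 + N (K(N) = N + 4 = 4 + N)
l(w, B) = 2 + 2*B (l(w, B) = ((2 - 1) + B)*2 = (1 + B)*2 = 2 + 2*B)
(S(l(4, K(-4))) + 156)² = (12 + 156)² = 168² = 28224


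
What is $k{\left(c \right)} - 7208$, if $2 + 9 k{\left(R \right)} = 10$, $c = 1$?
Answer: $- \frac{64864}{9} \approx -7207.1$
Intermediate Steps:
$k{\left(R \right)} = \frac{8}{9}$ ($k{\left(R \right)} = - \frac{2}{9} + \frac{1}{9} \cdot 10 = - \frac{2}{9} + \frac{10}{9} = \frac{8}{9}$)
$k{\left(c \right)} - 7208 = \frac{8}{9} - 7208 = - \frac{64864}{9}$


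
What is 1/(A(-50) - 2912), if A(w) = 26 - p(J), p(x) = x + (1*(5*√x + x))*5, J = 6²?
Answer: -1/3252 ≈ -0.00030750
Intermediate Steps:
J = 36
p(x) = 6*x + 25*√x (p(x) = x + (1*(x + 5*√x))*5 = x + (x + 5*√x)*5 = x + (5*x + 25*√x) = 6*x + 25*√x)
A(w) = -340 (A(w) = 26 - (6*36 + 25*√36) = 26 - (216 + 25*6) = 26 - (216 + 150) = 26 - 1*366 = 26 - 366 = -340)
1/(A(-50) - 2912) = 1/(-340 - 2912) = 1/(-3252) = -1/3252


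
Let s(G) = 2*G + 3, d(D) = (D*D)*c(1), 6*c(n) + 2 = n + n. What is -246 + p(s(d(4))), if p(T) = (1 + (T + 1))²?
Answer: -221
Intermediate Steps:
c(n) = -⅓ + n/3 (c(n) = -⅓ + (n + n)/6 = -⅓ + (2*n)/6 = -⅓ + n/3)
d(D) = 0 (d(D) = (D*D)*(-⅓ + (⅓)*1) = D²*(-⅓ + ⅓) = D²*0 = 0)
s(G) = 3 + 2*G
p(T) = (2 + T)² (p(T) = (1 + (1 + T))² = (2 + T)²)
-246 + p(s(d(4))) = -246 + (2 + (3 + 2*0))² = -246 + (2 + (3 + 0))² = -246 + (2 + 3)² = -246 + 5² = -246 + 25 = -221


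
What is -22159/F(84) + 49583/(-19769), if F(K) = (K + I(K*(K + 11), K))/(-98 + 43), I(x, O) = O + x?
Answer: 23689367621/161077812 ≈ 147.07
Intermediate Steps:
F(K) = -2*K/55 - K*(11 + K)/55 (F(K) = (K + (K + K*(K + 11)))/(-98 + 43) = (K + (K + K*(11 + K)))/(-55) = (2*K + K*(11 + K))*(-1/55) = -2*K/55 - K*(11 + K)/55)
-22159/F(84) + 49583/(-19769) = -22159*55/(84*(-13 - 1*84)) + 49583/(-19769) = -22159*55/(84*(-13 - 84)) + 49583*(-1/19769) = -22159/((1/55)*84*(-97)) - 49583/19769 = -22159/(-8148/55) - 49583/19769 = -22159*(-55/8148) - 49583/19769 = 1218745/8148 - 49583/19769 = 23689367621/161077812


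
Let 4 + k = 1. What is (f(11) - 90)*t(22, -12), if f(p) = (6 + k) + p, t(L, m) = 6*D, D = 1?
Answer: -456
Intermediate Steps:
t(L, m) = 6 (t(L, m) = 6*1 = 6)
k = -3 (k = -4 + 1 = -3)
f(p) = 3 + p (f(p) = (6 - 3) + p = 3 + p)
(f(11) - 90)*t(22, -12) = ((3 + 11) - 90)*6 = (14 - 90)*6 = -76*6 = -456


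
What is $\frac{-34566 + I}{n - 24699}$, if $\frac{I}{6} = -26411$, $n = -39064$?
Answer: $\frac{27576}{9109} \approx 3.0273$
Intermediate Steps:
$I = -158466$ ($I = 6 \left(-26411\right) = -158466$)
$\frac{-34566 + I}{n - 24699} = \frac{-34566 - 158466}{-39064 - 24699} = - \frac{193032}{-63763} = \left(-193032\right) \left(- \frac{1}{63763}\right) = \frac{27576}{9109}$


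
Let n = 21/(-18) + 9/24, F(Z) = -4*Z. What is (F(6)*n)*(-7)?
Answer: -133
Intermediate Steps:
n = -19/24 (n = 21*(-1/18) + 9*(1/24) = -7/6 + 3/8 = -19/24 ≈ -0.79167)
(F(6)*n)*(-7) = (-4*6*(-19/24))*(-7) = -24*(-19/24)*(-7) = 19*(-7) = -133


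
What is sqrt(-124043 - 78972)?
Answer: I*sqrt(203015) ≈ 450.57*I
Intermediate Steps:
sqrt(-124043 - 78972) = sqrt(-203015) = I*sqrt(203015)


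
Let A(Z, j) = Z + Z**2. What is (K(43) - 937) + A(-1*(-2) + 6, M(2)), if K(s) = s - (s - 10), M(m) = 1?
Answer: -855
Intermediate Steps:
K(s) = 10 (K(s) = s - (-10 + s) = s + (10 - s) = 10)
(K(43) - 937) + A(-1*(-2) + 6, M(2)) = (10 - 937) + (-1*(-2) + 6)*(1 + (-1*(-2) + 6)) = -927 + (2 + 6)*(1 + (2 + 6)) = -927 + 8*(1 + 8) = -927 + 8*9 = -927 + 72 = -855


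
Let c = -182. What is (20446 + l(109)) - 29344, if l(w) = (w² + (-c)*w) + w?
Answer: 22930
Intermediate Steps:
l(w) = w² + 183*w (l(w) = (w² + (-1*(-182))*w) + w = (w² + 182*w) + w = w² + 183*w)
(20446 + l(109)) - 29344 = (20446 + 109*(183 + 109)) - 29344 = (20446 + 109*292) - 29344 = (20446 + 31828) - 29344 = 52274 - 29344 = 22930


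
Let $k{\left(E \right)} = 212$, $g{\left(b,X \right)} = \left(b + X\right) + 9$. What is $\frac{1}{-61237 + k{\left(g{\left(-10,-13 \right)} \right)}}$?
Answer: $- \frac{1}{61025} \approx -1.6387 \cdot 10^{-5}$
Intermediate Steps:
$g{\left(b,X \right)} = 9 + X + b$ ($g{\left(b,X \right)} = \left(X + b\right) + 9 = 9 + X + b$)
$\frac{1}{-61237 + k{\left(g{\left(-10,-13 \right)} \right)}} = \frac{1}{-61237 + 212} = \frac{1}{-61025} = - \frac{1}{61025}$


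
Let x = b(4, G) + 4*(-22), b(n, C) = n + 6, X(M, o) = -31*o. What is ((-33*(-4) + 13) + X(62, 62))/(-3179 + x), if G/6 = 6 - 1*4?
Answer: 1777/3257 ≈ 0.54559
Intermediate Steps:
G = 12 (G = 6*(6 - 1*4) = 6*(6 - 4) = 6*2 = 12)
b(n, C) = 6 + n
x = -78 (x = (6 + 4) + 4*(-22) = 10 - 88 = -78)
((-33*(-4) + 13) + X(62, 62))/(-3179 + x) = ((-33*(-4) + 13) - 31*62)/(-3179 - 78) = ((132 + 13) - 1922)/(-3257) = (145 - 1922)*(-1/3257) = -1777*(-1/3257) = 1777/3257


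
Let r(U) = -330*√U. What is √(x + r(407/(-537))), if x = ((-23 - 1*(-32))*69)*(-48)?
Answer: √(-955078128 - 19690*I*√218559)/179 ≈ 0.832 - 172.65*I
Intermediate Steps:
x = -29808 (x = ((-23 + 32)*69)*(-48) = (9*69)*(-48) = 621*(-48) = -29808)
√(x + r(407/(-537))) = √(-29808 - 330*√407*(I*√537/537)) = √(-29808 - 330*I*√218559/537) = √(-29808 - 110*I*√218559/179)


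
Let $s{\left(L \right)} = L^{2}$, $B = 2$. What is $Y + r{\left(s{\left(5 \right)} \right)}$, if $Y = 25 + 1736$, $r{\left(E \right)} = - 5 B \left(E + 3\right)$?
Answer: $1481$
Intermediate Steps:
$r{\left(E \right)} = -30 - 10 E$ ($r{\left(E \right)} = - 5 \cdot 2 \left(E + 3\right) = - 5 \cdot 2 \left(3 + E\right) = - 5 \left(6 + 2 E\right) = -30 - 10 E$)
$Y = 1761$
$Y + r{\left(s{\left(5 \right)} \right)} = 1761 - \left(30 + 10 \cdot 5^{2}\right) = 1761 - 280 = 1481$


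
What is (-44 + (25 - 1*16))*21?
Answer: -735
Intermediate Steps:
(-44 + (25 - 1*16))*21 = (-44 + (25 - 16))*21 = (-44 + 9)*21 = -35*21 = -735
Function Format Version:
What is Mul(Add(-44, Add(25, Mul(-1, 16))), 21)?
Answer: -735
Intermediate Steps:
Mul(Add(-44, Add(25, Mul(-1, 16))), 21) = Mul(Add(-44, Add(25, -16)), 21) = Mul(Add(-44, 9), 21) = Mul(-35, 21) = -735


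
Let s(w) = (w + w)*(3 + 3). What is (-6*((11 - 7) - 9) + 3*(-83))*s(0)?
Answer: 0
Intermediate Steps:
s(w) = 12*w (s(w) = (2*w)*6 = 12*w)
(-6*((11 - 7) - 9) + 3*(-83))*s(0) = (-6*((11 - 7) - 9) + 3*(-83))*(12*0) = (-6*(4 - 9) - 249)*0 = (-6*(-5) - 249)*0 = (30 - 249)*0 = -219*0 = 0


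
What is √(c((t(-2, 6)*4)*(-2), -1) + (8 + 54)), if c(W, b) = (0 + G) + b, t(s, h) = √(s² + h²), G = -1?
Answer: 2*√15 ≈ 7.7460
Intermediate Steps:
t(s, h) = √(h² + s²)
c(W, b) = -1 + b (c(W, b) = (0 - 1) + b = -1 + b)
√(c((t(-2, 6)*4)*(-2), -1) + (8 + 54)) = √((-1 - 1) + (8 + 54)) = √(-2 + 62) = √60 = 2*√15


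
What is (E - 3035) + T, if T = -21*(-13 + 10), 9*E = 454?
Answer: -26294/9 ≈ -2921.6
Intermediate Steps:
E = 454/9 (E = (⅑)*454 = 454/9 ≈ 50.444)
T = 63 (T = -21*(-3) = 63)
(E - 3035) + T = (454/9 - 3035) + 63 = -26861/9 + 63 = -26294/9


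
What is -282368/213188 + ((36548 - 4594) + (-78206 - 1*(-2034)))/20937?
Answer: -3834671450/1115879289 ≈ -3.4365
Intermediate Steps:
-282368/213188 + ((36548 - 4594) + (-78206 - 1*(-2034)))/20937 = -282368*1/213188 + (31954 + (-78206 + 2034))*(1/20937) = -70592/53297 + (31954 - 76172)*(1/20937) = -70592/53297 - 44218*1/20937 = -70592/53297 - 44218/20937 = -3834671450/1115879289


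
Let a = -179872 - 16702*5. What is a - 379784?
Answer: -643166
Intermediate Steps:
a = -263382 (a = -179872 - 83510 = -263382)
a - 379784 = -263382 - 379784 = -643166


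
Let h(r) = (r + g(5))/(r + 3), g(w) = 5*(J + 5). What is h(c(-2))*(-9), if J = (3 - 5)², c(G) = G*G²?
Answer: 333/5 ≈ 66.600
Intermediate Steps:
c(G) = G³
J = 4 (J = (-2)² = 4)
g(w) = 45 (g(w) = 5*(4 + 5) = 5*9 = 45)
h(r) = (45 + r)/(3 + r) (h(r) = (r + 45)/(r + 3) = (45 + r)/(3 + r))
h(c(-2))*(-9) = ((45 + (-2)³)/(3 + (-2)³))*(-9) = ((45 - 8)/(3 - 8))*(-9) = (37/(-5))*(-9) = -⅕*37*(-9) = -37/5*(-9) = 333/5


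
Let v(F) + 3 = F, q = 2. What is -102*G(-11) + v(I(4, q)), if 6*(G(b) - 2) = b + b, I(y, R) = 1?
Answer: 168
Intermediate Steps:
G(b) = 2 + b/3 (G(b) = 2 + (b + b)/6 = 2 + (2*b)/6 = 2 + b/3)
v(F) = -3 + F
-102*G(-11) + v(I(4, q)) = -102*(2 + (1/3)*(-11)) + (-3 + 1) = -102*(2 - 11/3) - 2 = -102*(-5/3) - 2 = 170 - 2 = 168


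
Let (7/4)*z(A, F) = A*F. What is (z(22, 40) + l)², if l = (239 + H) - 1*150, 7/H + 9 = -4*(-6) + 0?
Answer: 3868093636/11025 ≈ 3.5085e+5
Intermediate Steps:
z(A, F) = 4*A*F/7 (z(A, F) = 4*(A*F)/7 = 4*A*F/7)
H = 7/15 (H = 7/(-9 + (-4*(-6) + 0)) = 7/(-9 + (24 + 0)) = 7/(-9 + 24) = 7/15 ≈ 0.46667)
l = 1342/15 (l = (239 + 7/15) - 1*150 = 3592/15 - 150 = 1342/15 ≈ 89.467)
(z(22, 40) + l)² = ((4/7)*22*40 + 1342/15)² = (3520/7 + 1342/15)² = (62194/105)² = 3868093636/11025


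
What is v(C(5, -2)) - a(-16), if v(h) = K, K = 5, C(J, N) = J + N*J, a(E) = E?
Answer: 21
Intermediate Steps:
C(J, N) = J + J*N
v(h) = 5
v(C(5, -2)) - a(-16) = 5 - 1*(-16) = 5 + 16 = 21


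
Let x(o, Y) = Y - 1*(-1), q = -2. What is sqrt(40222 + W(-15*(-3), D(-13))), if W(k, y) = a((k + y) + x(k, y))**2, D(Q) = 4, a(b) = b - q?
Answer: sqrt(43358) ≈ 208.23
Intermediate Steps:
x(o, Y) = 1 + Y (x(o, Y) = Y + 1 = 1 + Y)
a(b) = 2 + b (a(b) = b - 1*(-2) = b + 2 = 2 + b)
W(k, y) = (3 + k + 2*y)**2 (W(k, y) = (2 + ((k + y) + (1 + y)))**2 = (2 + (1 + k + 2*y))**2 = (3 + k + 2*y)**2)
sqrt(40222 + W(-15*(-3), D(-13))) = sqrt(40222 + (3 - 15*(-3) + 2*4)**2) = sqrt(40222 + (3 + 45 + 8)**2) = sqrt(40222 + 56**2) = sqrt(40222 + 3136) = sqrt(43358)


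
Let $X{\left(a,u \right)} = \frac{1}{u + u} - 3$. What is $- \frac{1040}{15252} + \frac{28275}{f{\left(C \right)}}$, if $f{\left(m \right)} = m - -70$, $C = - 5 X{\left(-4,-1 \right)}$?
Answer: $\frac{8623186}{26691} \approx 323.07$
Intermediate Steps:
$X{\left(a,u \right)} = -3 + \frac{1}{2 u}$ ($X{\left(a,u \right)} = \frac{1}{2 u} - 3 = -3 + \frac{1}{2 u}$)
$C = \frac{35}{2}$ ($C = - 5 \left(-3 + \frac{1}{2 \left(-1\right)}\right) = - 5 \left(-3 + \frac{1}{2} \left(-1\right)\right) = - 5 \left(-3 - \frac{1}{2}\right) = \left(-5\right) \left(- \frac{7}{2}\right) = \frac{35}{2} \approx 17.5$)
$f{\left(m \right)} = 70 + m$ ($f{\left(m \right)} = m + 70 = 70 + m$)
$- \frac{1040}{15252} + \frac{28275}{f{\left(C \right)}} = - \frac{1040}{15252} + \frac{28275}{70 + \frac{35}{2}} = \left(-1040\right) \frac{1}{15252} + \frac{28275}{\frac{175}{2}} = - \frac{260}{3813} + 28275 \cdot \frac{2}{175} = - \frac{260}{3813} + \frac{2262}{7} = \frac{8623186}{26691}$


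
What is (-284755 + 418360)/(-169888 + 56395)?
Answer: -44535/37831 ≈ -1.1772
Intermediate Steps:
(-284755 + 418360)/(-169888 + 56395) = 133605/(-113493) = 133605*(-1/113493) = -44535/37831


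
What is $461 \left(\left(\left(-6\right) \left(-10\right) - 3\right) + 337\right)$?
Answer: $181634$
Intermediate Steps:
$461 \left(\left(\left(-6\right) \left(-10\right) - 3\right) + 337\right) = 461 \left(\left(60 - 3\right) + 337\right) = 461 \left(57 + 337\right) = 461 \cdot 394 = 181634$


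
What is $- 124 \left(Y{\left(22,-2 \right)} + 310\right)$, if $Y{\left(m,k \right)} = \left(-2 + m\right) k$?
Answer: $-33480$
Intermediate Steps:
$Y{\left(m,k \right)} = k \left(-2 + m\right)$
$- 124 \left(Y{\left(22,-2 \right)} + 310\right) = - 124 \left(- 2 \left(-2 + 22\right) + 310\right) = - 124 \left(\left(-2\right) 20 + 310\right) = - 124 \left(-40 + 310\right) = \left(-124\right) 270 = -33480$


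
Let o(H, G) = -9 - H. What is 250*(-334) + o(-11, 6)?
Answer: -83498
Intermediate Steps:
250*(-334) + o(-11, 6) = 250*(-334) + (-9 - 1*(-11)) = -83500 + (-9 + 11) = -83500 + 2 = -83498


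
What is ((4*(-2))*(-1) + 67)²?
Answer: 5625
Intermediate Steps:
((4*(-2))*(-1) + 67)² = (-8*(-1) + 67)² = (8 + 67)² = 75² = 5625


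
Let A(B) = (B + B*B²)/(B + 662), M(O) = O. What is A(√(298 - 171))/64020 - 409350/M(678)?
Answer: -478397970320857/792363072105 + 21184*√127/7012062585 ≈ -603.76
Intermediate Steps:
A(B) = (B + B³)/(662 + B)
A(√(298 - 171))/64020 - 409350/M(678) = ((√(298 - 171) + (√(298 - 171))³)/(662 + √(298 - 171)))/64020 - 409350/678 = ((√127 + (√127)³)/(662 + √127))*(1/64020) - 409350*1/678 = ((√127 + 127*√127)/(662 + √127))*(1/64020) - 68225/113 = ((128*√127)/(662 + √127))*(1/64020) - 68225/113 = (128*√127/(662 + √127))*(1/64020) - 68225/113 = 32*√127/(16005*(662 + √127)) - 68225/113 = -68225/113 + 32*√127/(16005*(662 + √127))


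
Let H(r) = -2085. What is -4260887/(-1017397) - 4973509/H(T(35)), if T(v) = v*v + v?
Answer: 5068917085468/2121272745 ≈ 2389.6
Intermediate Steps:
T(v) = v + v² (T(v) = v² + v = v + v²)
-4260887/(-1017397) - 4973509/H(T(35)) = -4260887/(-1017397) - 4973509/(-2085) = -4260887*(-1/1017397) - 4973509*(-1/2085) = 4260887/1017397 + 4973509/2085 = 5068917085468/2121272745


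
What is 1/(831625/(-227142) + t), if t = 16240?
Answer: 227142/3687954455 ≈ 6.1590e-5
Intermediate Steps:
1/(831625/(-227142) + t) = 1/(831625/(-227142) + 16240) = 1/(831625*(-1/227142) + 16240) = 1/(-831625/227142 + 16240) = 1/(3687954455/227142) = 227142/3687954455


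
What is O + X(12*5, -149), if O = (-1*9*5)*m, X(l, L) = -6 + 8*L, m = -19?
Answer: -343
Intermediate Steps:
O = 855 (O = (-1*9*5)*(-19) = -9*5*(-19) = -45*(-19) = 855)
O + X(12*5, -149) = 855 + (-6 + 8*(-149)) = 855 + (-6 - 1192) = 855 - 1198 = -343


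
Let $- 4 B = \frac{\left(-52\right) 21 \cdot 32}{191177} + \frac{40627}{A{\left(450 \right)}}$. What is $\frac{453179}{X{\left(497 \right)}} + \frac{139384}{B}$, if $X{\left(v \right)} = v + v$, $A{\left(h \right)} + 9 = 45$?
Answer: $- \frac{42128501173649}{1102727979290} \approx -38.204$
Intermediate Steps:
$A{\left(h \right)} = 36$ ($A{\left(h \right)} = -9 + 45 = 36$)
$X{\left(v \right)} = 2 v$
$B = - \frac{1109384285}{3932784}$ ($B = - \frac{\frac{\left(-52\right) 21 \cdot 32}{191177} + \frac{40627}{36}}{4} = - \frac{\left(-1092\right) 32 \cdot \frac{1}{191177} + 40627 \cdot \frac{1}{36}}{4} = - \frac{\left(-34944\right) \frac{1}{191177} + \frac{40627}{36}}{4} = - \frac{- \frac{4992}{27311} + \frac{40627}{36}}{4} = \left(- \frac{1}{4}\right) \frac{1109384285}{983196} = - \frac{1109384285}{3932784} \approx -282.09$)
$\frac{453179}{X{\left(497 \right)}} + \frac{139384}{B} = \frac{453179}{2 \cdot 497} + \frac{139384}{- \frac{1109384285}{3932784}} = \frac{453179}{994} + 139384 \left(- \frac{3932784}{1109384285}\right) = 453179 \cdot \frac{1}{994} - \frac{548167165056}{1109384285} = \frac{453179}{994} - \frac{548167165056}{1109384285} = - \frac{42128501173649}{1102727979290}$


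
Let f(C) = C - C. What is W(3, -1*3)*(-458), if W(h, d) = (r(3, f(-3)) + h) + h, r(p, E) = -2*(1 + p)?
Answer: 916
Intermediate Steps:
f(C) = 0
r(p, E) = -2 - 2*p
W(h, d) = -8 + 2*h (W(h, d) = ((-2 - 2*3) + h) + h = ((-2 - 6) + h) + h = (-8 + h) + h = -8 + 2*h)
W(3, -1*3)*(-458) = (-8 + 2*3)*(-458) = (-8 + 6)*(-458) = -2*(-458) = 916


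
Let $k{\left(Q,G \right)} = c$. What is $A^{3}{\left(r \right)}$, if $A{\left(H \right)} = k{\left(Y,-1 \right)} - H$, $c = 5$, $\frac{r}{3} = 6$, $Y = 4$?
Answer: $-2197$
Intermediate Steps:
$r = 18$ ($r = 3 \cdot 6 = 18$)
$k{\left(Q,G \right)} = 5$
$A{\left(H \right)} = 5 - H$
$A^{3}{\left(r \right)} = \left(5 - 18\right)^{3} = \left(-13\right)^{3} = -2197$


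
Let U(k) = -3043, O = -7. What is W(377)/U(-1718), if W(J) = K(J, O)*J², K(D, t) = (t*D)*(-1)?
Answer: -375078431/3043 ≈ -1.2326e+5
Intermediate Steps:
K(D, t) = -D*t (K(D, t) = (D*t)*(-1) = -D*t)
W(J) = 7*J³ (W(J) = (-1*J*(-7))*J² = (7*J)*J² = 7*J³)
W(377)/U(-1718) = (7*377³)/(-3043) = (7*53582633)*(-1/3043) = 375078431*(-1/3043) = -375078431/3043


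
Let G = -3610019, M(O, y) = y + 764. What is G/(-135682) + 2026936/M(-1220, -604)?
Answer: 17224770837/1356820 ≈ 12695.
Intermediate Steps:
M(O, y) = 764 + y
G/(-135682) + 2026936/M(-1220, -604) = -3610019/(-135682) + 2026936/(764 - 604) = -3610019*(-1/135682) + 2026936/160 = 3610019/135682 + 2026936*(1/160) = 3610019/135682 + 253367/20 = 17224770837/1356820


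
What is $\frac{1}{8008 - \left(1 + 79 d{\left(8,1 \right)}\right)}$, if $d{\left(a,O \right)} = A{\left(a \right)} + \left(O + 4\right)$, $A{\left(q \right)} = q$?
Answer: $\frac{1}{6980} \approx 0.00014327$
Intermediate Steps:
$d{\left(a,O \right)} = 4 + O + a$ ($d{\left(a,O \right)} = a + \left(O + 4\right) = a + \left(4 + O\right) = 4 + O + a$)
$\frac{1}{8008 - \left(1 + 79 d{\left(8,1 \right)}\right)} = \frac{1}{8008 - \left(1 + 79 \left(4 + 1 + 8\right)\right)} = \frac{1}{8008 - 1028} = \frac{1}{6980}$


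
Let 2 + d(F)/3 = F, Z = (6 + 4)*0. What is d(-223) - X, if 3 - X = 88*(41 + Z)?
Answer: 2930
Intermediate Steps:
Z = 0 (Z = 10*0 = 0)
X = -3605 (X = 3 - 88*(41 + 0) = 3 - 88*41 = 3 - 1*3608 = 3 - 3608 = -3605)
d(F) = -6 + 3*F
d(-223) - X = (-6 + 3*(-223)) - 1*(-3605) = (-6 - 669) + 3605 = -675 + 3605 = 2930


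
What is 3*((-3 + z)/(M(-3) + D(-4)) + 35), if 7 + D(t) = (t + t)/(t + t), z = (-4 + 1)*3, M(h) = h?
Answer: 109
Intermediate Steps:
z = -9 (z = -3*3 = -9)
D(t) = -6 (D(t) = -7 + (t + t)/(t + t) = -7 + (2*t)/((2*t)) = -7 + (2*t)*(1/(2*t)) = -7 + 1 = -6)
3*((-3 + z)/(M(-3) + D(-4)) + 35) = 3*((-3 - 9)/(-3 - 6) + 35) = 3*(-12/(-9) + 35) = 3*(-12*(-⅑) + 35) = 3*(4/3 + 35) = 3*(109/3) = 109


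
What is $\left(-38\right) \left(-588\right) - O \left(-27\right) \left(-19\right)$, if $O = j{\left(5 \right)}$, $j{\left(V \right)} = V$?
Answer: $19779$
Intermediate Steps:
$O = 5$
$\left(-38\right) \left(-588\right) - O \left(-27\right) \left(-19\right) = \left(-38\right) \left(-588\right) - 5 \left(-27\right) \left(-19\right) = 22344 - \left(-135\right) \left(-19\right) = 22344 - 2565 = 19779$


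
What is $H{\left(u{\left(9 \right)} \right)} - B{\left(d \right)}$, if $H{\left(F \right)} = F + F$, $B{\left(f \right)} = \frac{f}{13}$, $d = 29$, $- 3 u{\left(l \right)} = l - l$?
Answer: $- \frac{29}{13} \approx -2.2308$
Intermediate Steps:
$u{\left(l \right)} = 0$ ($u{\left(l \right)} = - \frac{l - l}{3} = \left(- \frac{1}{3}\right) 0 = 0$)
$B{\left(f \right)} = \frac{f}{13}$ ($B{\left(f \right)} = f \frac{1}{13} = \frac{f}{13}$)
$H{\left(F \right)} = 2 F$
$H{\left(u{\left(9 \right)} \right)} - B{\left(d \right)} = 2 \cdot 0 - \frac{1}{13} \cdot 29 = 0 - \frac{29}{13} = - \frac{29}{13}$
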